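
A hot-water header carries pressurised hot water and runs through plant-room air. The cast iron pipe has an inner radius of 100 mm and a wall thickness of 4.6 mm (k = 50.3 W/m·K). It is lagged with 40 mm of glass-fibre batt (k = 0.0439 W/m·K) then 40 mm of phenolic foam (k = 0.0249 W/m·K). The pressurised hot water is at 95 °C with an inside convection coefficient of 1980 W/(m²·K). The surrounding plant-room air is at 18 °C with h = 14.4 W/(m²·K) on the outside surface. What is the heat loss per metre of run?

q′ ≈ 27.5 W/m

Treating each annulus and film as a series resistance:
R_inner film = 1/(h_i·2πr₁L) = 1/(1980×2π×0.1×1) = 8.038×10^-4 K/W
R_cast iron pipe wall = ln(104.6/100)/(2π×50.3×1) = 1.423×10^-4 K/W
R_glass-fibre batt = ln(144.6/104.6)/(2π×0.0439×1) = 1.174 K/W
R_phenolic foam = ln(184.6/144.6)/(2π×0.0249×1) = 1.561 K/W
R_outer film = 1/(h_o·2πr_oL) = 1/(14.4×2π×0.1846×1) = 0.05987 K/W
R_total = 2.796 K/W
Q = ΔT/R_total = 77/2.796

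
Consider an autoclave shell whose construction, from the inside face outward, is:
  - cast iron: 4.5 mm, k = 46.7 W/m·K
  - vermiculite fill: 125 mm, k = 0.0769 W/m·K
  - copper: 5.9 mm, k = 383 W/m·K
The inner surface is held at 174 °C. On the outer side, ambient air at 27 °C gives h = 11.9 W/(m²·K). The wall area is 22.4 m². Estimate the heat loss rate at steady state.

Q ≈ 1930 W

Thermal resistances in series:
R_cast iron = L/(kA) = 0.0045/(46.7×22.4) = 4.302×10^-6 K/W
R_vermiculite fill = L/(kA) = 0.125/(0.0769×22.4) = 0.07257 K/W
R_copper = L/(kA) = 0.0059/(383×22.4) = 6.877×10^-7 K/W
R_outer film = 1/(h_o·A) = 1/(11.9×22.4) = 0.003752 K/W
R_total = 0.07632 K/W
Q = ΔT / R_total = 147 / 0.07632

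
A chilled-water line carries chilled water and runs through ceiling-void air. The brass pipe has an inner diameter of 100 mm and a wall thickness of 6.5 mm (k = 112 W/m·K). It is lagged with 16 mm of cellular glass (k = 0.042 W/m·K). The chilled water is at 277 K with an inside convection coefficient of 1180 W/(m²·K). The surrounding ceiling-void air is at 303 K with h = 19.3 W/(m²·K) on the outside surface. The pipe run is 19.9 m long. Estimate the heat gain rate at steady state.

Cylindrical conduction, so R = ln(r₂/r₁)/(2πkL) per layer, in series:
R_inner film = 1/(h_i·2πr₁L) = 1/(1180×2π×0.05×19.9) = 1.356×10^-4 K/W
R_brass pipe wall = ln(56.5/50)/(2π×112×19.9) = 8.727×10^-6 K/W
R_cellular glass = ln(72.5/56.5)/(2π×0.042×19.9) = 0.04748 K/W
R_outer film = 1/(h_o·2πr_oL) = 1/(19.3×2π×0.0725×19.9) = 0.005716 K/W
R_total = 0.05334 K/W
Q = ΔT/R_total = 26/0.05334

Q ≈ 487 W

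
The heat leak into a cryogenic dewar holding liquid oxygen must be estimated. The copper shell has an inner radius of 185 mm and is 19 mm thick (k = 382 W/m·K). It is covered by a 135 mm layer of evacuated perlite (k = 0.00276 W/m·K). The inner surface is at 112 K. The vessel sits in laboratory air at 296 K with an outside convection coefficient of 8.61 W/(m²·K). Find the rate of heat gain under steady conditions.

Spherical conduction: R = (1/r_in − 1/r_out)/(4πk) per layer; series-sum.
R_copper shell = (1/0.185 − 1/0.204)/(4π×382) = 1.049×10^-4 K/W
R_evacuated perlite = (1/0.204 − 1/0.339)/(4π×0.00276) = 56.28 K/W
R_outer film = 1/(h·4πr_o²) = 1/(8.61×4π×0.339²) = 0.08042 K/W
R_total = 56.36 K/W
Q = ΔT/R_total = 184/56.36

Q ≈ 3.26 W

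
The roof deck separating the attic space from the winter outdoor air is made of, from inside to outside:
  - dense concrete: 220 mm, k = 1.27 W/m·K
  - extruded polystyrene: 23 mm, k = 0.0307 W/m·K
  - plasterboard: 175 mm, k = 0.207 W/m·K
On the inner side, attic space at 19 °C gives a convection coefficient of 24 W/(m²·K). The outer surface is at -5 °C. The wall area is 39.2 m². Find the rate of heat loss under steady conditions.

Using the resistance-network approach (series):
R_inner film = 1/(h_i·A) = 1/(24×39.2) = 0.001063 K/W
R_dense concrete = L/(kA) = 0.22/(1.27×39.2) = 0.004419 K/W
R_extruded polystyrene = L/(kA) = 0.023/(0.0307×39.2) = 0.01911 K/W
R_plasterboard = L/(kA) = 0.175/(0.207×39.2) = 0.02157 K/W
R_total = 0.04616 K/W
Q = ΔT / R_total = 24 / 0.04616

Q ≈ 520 W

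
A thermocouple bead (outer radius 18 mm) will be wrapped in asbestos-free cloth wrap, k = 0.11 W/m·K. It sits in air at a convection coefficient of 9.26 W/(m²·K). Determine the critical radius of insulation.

r_cr ≈ 23.8 mm

For a sphere r_cr = 2k/h = 2×0.11/9.26
r_cr = 23.8 mm; since the bare radius (18 mm) is below r_cr, adding a thin layer of insulation will *increase* heat loss.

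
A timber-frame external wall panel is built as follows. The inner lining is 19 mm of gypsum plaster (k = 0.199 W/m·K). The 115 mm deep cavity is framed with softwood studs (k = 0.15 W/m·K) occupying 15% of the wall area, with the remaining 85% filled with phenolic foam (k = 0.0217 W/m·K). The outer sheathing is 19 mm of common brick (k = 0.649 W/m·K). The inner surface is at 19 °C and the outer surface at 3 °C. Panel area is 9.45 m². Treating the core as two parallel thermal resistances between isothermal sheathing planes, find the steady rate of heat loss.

Q ≈ 51.5 W

Sheathing layers in series; stud and cavity paths in parallel between them.
R_inner = 0.019/(0.199×9.45) = 0.0101 K/W
R_stud  = 0.115/(0.15×0.15×9.45) = 0.5409 K/W
R_cav   = 0.115/(0.0217×0.85×9.45) = 0.6598 K/W
1/R_core = 1/R_stud + 1/R_cav → R_core = 0.2972 K/W
R_outer = 0.019/(0.649×9.45) = 0.003098 K/W
R_total = 0.3104 K/W
Q = ΔT/R_total = 16/0.3104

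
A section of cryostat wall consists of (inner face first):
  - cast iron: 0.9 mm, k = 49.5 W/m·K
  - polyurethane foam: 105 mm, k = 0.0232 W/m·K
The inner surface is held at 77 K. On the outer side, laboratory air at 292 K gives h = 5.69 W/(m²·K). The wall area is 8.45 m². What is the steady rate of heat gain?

Treating each layer as a thermal resistance in series:
R_cast iron = L/(kA) = 0.0009/(49.5×8.45) = 2.152×10^-6 K/W
R_polyurethane foam = L/(kA) = 0.105/(0.0232×8.45) = 0.5356 K/W
R_outer film = 1/(h_o·A) = 1/(5.69×8.45) = 0.0208 K/W
R_total = 0.5564 K/W
Q = ΔT / R_total = 215 / 0.5564

Q ≈ 386 W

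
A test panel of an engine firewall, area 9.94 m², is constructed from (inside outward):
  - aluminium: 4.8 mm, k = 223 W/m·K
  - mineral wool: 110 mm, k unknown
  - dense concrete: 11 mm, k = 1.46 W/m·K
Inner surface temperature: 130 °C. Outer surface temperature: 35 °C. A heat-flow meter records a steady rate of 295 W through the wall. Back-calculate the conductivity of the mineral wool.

k ≈ 0.0344 W/(m·K)

Model the wall as resistances in series:
R_aluminium = L/(kA) = 0.0048/(223×9.94) = 2.165×10^-6 K/W
R_dense concrete = L/(kA) = 0.011/(1.46×9.94) = 7.58×10^-4 K/W
Sum of known resistances R_other = 7.601×10^-4 K/W
Total R = ΔT/Q = 95/295 = 0.322 K/W
R_mineral wool = R_total − R_other = 0.3213 K/W
k = L/(R·A) = 0.11/(0.3213×9.94)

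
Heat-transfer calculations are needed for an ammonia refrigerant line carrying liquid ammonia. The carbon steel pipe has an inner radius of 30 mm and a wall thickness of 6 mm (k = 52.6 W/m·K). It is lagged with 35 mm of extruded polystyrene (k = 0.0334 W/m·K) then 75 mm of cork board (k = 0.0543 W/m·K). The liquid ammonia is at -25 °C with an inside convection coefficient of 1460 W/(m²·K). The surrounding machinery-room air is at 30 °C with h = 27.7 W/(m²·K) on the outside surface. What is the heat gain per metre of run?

For a radial system each layer contributes R = ln(r_out/r_in)/(2πkL); films add R = 1/(hA).
R_inner film = 1/(h_i·2πr₁L) = 1/(1460×2π×0.03×1) = 0.003634 K/W
R_carbon steel pipe wall = ln(36/30)/(2π×52.6×1) = 5.517×10^-4 K/W
R_extruded polystyrene = ln(71/36)/(2π×0.0334×1) = 3.236 K/W
R_cork board = ln(146/71)/(2π×0.0543×1) = 2.113 K/W
R_outer film = 1/(h_o·2πr_oL) = 1/(27.7×2π×0.146×1) = 0.03935 K/W
R_total = 5.393 K/W
Q = ΔT/R_total = 55/5.393

q′ ≈ 10.2 W/m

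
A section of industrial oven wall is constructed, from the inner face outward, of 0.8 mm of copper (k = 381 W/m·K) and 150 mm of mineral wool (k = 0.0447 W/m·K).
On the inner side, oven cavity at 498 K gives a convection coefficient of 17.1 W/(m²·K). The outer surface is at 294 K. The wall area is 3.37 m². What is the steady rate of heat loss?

Thermal resistances in series:
R_inner film = 1/(h_i·A) = 1/(17.1×3.37) = 0.01735 K/W
R_copper = L/(kA) = 0.0008/(381×3.37) = 6.231×10^-7 K/W
R_mineral wool = L/(kA) = 0.15/(0.0447×3.37) = 0.9958 K/W
R_total = 1.013 K/W
Q = ΔT / R_total = 204 / 1.013

Q ≈ 201 W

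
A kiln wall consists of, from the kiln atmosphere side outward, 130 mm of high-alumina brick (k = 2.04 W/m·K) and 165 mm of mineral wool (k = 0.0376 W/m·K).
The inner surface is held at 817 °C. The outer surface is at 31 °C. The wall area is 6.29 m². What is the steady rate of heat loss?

Series thermal resistances:
R_high-alumina brick = L/(kA) = 0.13/(2.04×6.29) = 0.01013 K/W
R_mineral wool = L/(kA) = 0.165/(0.0376×6.29) = 0.6977 K/W
R_total = 0.7078 K/W
Q = ΔT / R_total = 786 / 0.7078

Q ≈ 1110 W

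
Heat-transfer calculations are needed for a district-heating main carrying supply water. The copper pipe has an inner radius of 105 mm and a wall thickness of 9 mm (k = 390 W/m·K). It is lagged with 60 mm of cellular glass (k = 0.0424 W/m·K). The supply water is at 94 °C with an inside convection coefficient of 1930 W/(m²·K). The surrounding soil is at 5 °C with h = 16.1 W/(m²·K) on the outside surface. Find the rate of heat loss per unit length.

For a radial system each layer contributes R = ln(r_out/r_in)/(2πkL); films add R = 1/(hA).
R_inner film = 1/(h_i·2πr₁L) = 1/(1930×2π×0.105×1) = 7.854×10^-4 K/W
R_copper pipe wall = ln(114/105)/(2π×390×1) = 3.356×10^-5 K/W
R_cellular glass = ln(174/114)/(2π×0.0424×1) = 1.587 K/W
R_outer film = 1/(h_o·2πr_oL) = 1/(16.1×2π×0.174×1) = 0.05681 K/W
R_total = 1.645 K/W
Q = ΔT/R_total = 89/1.645

q′ ≈ 54.1 W/m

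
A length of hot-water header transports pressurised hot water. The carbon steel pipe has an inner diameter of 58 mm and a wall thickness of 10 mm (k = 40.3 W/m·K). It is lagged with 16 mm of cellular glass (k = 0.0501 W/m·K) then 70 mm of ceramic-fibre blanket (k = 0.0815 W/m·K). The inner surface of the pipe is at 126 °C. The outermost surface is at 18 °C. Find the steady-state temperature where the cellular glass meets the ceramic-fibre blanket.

T ≈ 82.2 °C

Radial resistances (cylindrical: R_cond = ln(r_o/r_i)/(2πkL), R_conv = 1/(h·2πrL)):
R_carbon steel pipe wall = ln(39/29)/(2π×40.3×1) = 0.00117 K/W
R_cellular glass = ln(55/39)/(2π×0.0501×1) = 1.092 K/W
R_ceramic-fibre blanket = ln(125/55)/(2π×0.0815×1) = 1.603 K/W
R_total = 2.696 K/W
Q = ΔT/R_total = 108/2.696
Q = 40.1 W/m
T_interface = T_inner − Q·ΣR(inner→interface) = 126 − 40.1×1.093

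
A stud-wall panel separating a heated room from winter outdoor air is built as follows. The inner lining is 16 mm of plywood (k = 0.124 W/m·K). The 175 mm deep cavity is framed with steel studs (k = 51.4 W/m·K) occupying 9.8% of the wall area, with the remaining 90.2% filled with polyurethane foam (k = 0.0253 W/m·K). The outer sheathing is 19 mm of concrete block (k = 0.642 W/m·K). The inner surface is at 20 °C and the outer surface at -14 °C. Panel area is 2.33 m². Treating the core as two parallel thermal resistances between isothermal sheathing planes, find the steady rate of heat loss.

Q ≈ 410 W

Sheathing layers in series; stud and cavity paths in parallel between them.
R_inner = 0.016/(0.124×2.33) = 0.05538 K/W
R_stud  = 0.175/(51.4×0.098×2.33) = 0.01491 K/W
R_cav   = 0.175/(0.0253×0.902×2.33) = 3.291 K/W
1/R_core = 1/R_stud + 1/R_cav → R_core = 0.01484 K/W
R_outer = 0.019/(0.642×2.33) = 0.0127 K/W
R_total = 0.08292 K/W
Q = ΔT/R_total = 34/0.08292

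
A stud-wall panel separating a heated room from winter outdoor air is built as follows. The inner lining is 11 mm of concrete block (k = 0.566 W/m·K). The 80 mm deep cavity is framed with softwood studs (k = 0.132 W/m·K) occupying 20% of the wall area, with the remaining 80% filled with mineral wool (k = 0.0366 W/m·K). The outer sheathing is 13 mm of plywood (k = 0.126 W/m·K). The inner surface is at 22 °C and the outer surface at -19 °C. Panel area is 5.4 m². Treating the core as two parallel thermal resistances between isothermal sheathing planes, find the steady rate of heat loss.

Sheathing layers in series; stud and cavity paths in parallel between them.
R_inner = 0.011/(0.566×5.4) = 0.003599 K/W
R_stud  = 0.08/(0.132×0.2×5.4) = 0.5612 K/W
R_cav   = 0.08/(0.0366×0.8×5.4) = 0.506 K/W
1/R_core = 1/R_stud + 1/R_cav → R_core = 0.2661 K/W
R_outer = 0.013/(0.126×5.4) = 0.01911 K/W
R_total = 0.2888 K/W
Q = ΔT/R_total = 41/0.2888

Q ≈ 142 W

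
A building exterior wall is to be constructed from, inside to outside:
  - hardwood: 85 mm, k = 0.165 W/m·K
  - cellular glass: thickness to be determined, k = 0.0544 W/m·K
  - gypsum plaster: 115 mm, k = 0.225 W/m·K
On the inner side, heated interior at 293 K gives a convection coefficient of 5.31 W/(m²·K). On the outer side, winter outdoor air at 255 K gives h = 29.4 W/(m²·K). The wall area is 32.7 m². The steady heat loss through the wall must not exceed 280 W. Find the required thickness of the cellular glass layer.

L ≈ 173 mm

Series thermal resistances:
R_inner film = 1/(h_i·A) = 1/(5.31×32.7) = 0.005759 K/W
R_hardwood = L/(kA) = 0.085/(0.165×32.7) = 0.01575 K/W
R_gypsum plaster = L/(kA) = 0.115/(0.225×32.7) = 0.01563 K/W
R_outer film = 1/(h_o·A) = 1/(29.4×32.7) = 0.00104 K/W
Sum of the known resistances R_other = 0.03818 K/W
Required total resistance R_tot = ΔT/Q_allow = 38/280 = 0.1357 K/W
R_cellular glass = R_tot − R_other = 0.09753 K/W
L = R·k·A = 0.09753×0.0544×32.7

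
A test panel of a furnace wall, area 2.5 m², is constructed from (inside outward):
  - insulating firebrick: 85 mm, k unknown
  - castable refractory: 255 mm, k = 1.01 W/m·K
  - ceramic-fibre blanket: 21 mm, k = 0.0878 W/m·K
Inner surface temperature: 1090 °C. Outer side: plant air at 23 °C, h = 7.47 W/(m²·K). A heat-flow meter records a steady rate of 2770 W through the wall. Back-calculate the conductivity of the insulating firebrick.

Series thermal resistances:
R_castable refractory = L/(kA) = 0.255/(1.01×2.5) = 0.101 K/W
R_ceramic-fibre blanket = L/(kA) = 0.021/(0.0878×2.5) = 0.09567 K/W
R_outer film = 1/(h_o·A) = 1/(7.47×2.5) = 0.05355 K/W
Sum of known resistances R_other = 0.2502 K/W
Total R = ΔT/Q = 1067/2770 = 0.3852 K/W
R_insulating firebrick = R_total − R_other = 0.135 K/W
k = L/(R·A) = 0.085/(0.135×2.5)

k ≈ 0.252 W/(m·K)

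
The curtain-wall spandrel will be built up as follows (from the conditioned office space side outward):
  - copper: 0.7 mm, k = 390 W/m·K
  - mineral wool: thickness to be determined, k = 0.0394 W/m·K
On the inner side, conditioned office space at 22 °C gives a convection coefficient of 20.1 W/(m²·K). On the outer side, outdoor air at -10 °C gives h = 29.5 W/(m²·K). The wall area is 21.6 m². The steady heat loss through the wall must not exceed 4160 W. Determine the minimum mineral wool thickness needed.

L ≈ 3.25 mm

Thermal resistances in series:
R_inner film = 1/(h_i·A) = 1/(20.1×21.6) = 0.002303 K/W
R_copper = L/(kA) = 0.0007/(390×21.6) = 8.31×10^-8 K/W
R_outer film = 1/(h_o·A) = 1/(29.5×21.6) = 0.001569 K/W
Sum of the known resistances R_other = 0.003873 K/W
Required total resistance R_tot = ΔT/Q_allow = 32/4160 = 0.007692 K/W
R_mineral wool = R_tot − R_other = 0.00382 K/W
L = R·k·A = 0.00382×0.0394×21.6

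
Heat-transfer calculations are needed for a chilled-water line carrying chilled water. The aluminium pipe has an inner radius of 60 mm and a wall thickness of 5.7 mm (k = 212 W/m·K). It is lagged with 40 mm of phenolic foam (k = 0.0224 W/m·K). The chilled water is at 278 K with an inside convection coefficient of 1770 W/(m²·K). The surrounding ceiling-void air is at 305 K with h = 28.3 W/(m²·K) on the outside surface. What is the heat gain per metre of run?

q′ ≈ 7.86 W/m

Radial resistances (cylindrical: R_cond = ln(r_o/r_i)/(2πkL), R_conv = 1/(h·2πrL)):
R_inner film = 1/(h_i·2πr₁L) = 1/(1770×2π×0.06×1) = 0.001499 K/W
R_aluminium pipe wall = ln(65.7/60)/(2π×212×1) = 6.813×10^-5 K/W
R_phenolic foam = ln(105.7/65.7)/(2π×0.0224×1) = 3.379 K/W
R_outer film = 1/(h_o·2πr_oL) = 1/(28.3×2π×0.1057×1) = 0.05321 K/W
R_total = 3.433 K/W
Q = ΔT/R_total = 27/3.433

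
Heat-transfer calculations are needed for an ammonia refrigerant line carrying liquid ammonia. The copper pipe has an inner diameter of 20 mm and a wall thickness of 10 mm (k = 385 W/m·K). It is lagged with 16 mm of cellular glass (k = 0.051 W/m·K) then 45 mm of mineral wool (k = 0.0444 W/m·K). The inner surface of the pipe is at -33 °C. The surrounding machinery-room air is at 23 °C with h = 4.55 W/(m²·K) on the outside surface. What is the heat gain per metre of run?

q′ ≈ 10.8 W/m

Radial resistances (cylindrical: R_cond = ln(r_o/r_i)/(2πkL), R_conv = 1/(h·2πrL)):
R_copper pipe wall = ln(20/10)/(2π×385×1) = 2.865×10^-4 K/W
R_cellular glass = ln(36/20)/(2π×0.051×1) = 1.834 K/W
R_mineral wool = ln(81/36)/(2π×0.0444×1) = 2.907 K/W
R_outer film = 1/(h_o·2πr_oL) = 1/(4.55×2π×0.081×1) = 0.4318 K/W
R_total = 5.173 K/W
Q = ΔT/R_total = 56/5.173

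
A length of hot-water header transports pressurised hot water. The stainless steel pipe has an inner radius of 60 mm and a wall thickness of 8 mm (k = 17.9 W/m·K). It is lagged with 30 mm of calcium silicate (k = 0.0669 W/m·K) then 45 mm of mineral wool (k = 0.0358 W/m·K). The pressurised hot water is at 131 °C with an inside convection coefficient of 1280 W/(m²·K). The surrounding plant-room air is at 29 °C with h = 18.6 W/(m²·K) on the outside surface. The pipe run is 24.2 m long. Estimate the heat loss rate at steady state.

Per-layer cylindrical resistances, series-summed:
R_inner film = 1/(h_i·2πr₁L) = 1/(1280×2π×0.06×24.2) = 8.563×10^-5 K/W
R_stainless steel pipe wall = ln(68/60)/(2π×17.9×24.2) = 4.599×10^-5 K/W
R_calcium silicate = ln(98/68)/(2π×0.0669×24.2) = 0.03593 K/W
R_mineral wool = ln(143/98)/(2π×0.0358×24.2) = 0.06942 K/W
R_outer film = 1/(h_o·2πr_oL) = 1/(18.6×2π×0.143×24.2) = 0.002473 K/W
R_total = 0.1079 K/W
Q = ΔT/R_total = 102/0.1079

Q ≈ 945 W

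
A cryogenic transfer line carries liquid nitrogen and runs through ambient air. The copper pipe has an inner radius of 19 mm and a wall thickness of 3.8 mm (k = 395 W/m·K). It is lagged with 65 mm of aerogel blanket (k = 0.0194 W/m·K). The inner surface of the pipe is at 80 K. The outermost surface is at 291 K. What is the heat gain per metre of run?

q′ ≈ 19.1 W/m

Cylindrical conduction, so R = ln(r₂/r₁)/(2πkL) per layer, in series:
R_copper pipe wall = ln(22.8/19)/(2π×395×1) = 7.346×10^-5 K/W
R_aerogel blanket = ln(87.8/22.8)/(2π×0.0194×1) = 11.06 K/W
R_total = 11.06 K/W
Q = ΔT/R_total = 211/11.06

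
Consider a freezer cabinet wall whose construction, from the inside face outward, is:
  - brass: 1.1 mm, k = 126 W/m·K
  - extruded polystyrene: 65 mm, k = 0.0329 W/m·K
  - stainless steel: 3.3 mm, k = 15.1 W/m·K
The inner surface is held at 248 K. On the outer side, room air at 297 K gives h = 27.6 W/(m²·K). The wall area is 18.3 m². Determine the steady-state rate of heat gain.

Q ≈ 446 W

Thermal resistances in series:
R_brass = L/(kA) = 0.0011/(126×18.3) = 4.771×10^-7 K/W
R_extruded polystyrene = L/(kA) = 0.065/(0.0329×18.3) = 0.108 K/W
R_stainless steel = L/(kA) = 0.0033/(15.1×18.3) = 1.194×10^-5 K/W
R_outer film = 1/(h_o·A) = 1/(27.6×18.3) = 0.00198 K/W
R_total = 0.11 K/W
Q = ΔT / R_total = 49 / 0.11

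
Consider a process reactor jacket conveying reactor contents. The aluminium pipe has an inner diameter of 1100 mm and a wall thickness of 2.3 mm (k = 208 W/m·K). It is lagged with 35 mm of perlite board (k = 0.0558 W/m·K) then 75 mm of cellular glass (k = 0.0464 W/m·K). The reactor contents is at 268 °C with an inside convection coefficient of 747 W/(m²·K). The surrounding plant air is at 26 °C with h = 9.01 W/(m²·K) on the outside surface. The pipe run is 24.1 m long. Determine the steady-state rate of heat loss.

Q ≈ 9490 W

Radial resistances (cylindrical: R_cond = ln(r_o/r_i)/(2πkL), R_conv = 1/(h·2πrL)):
R_inner film = 1/(h_i·2πr₁L) = 1/(747×2π×0.55×24.1) = 1.607×10^-5 K/W
R_aluminium pipe wall = ln(552.3/550)/(2π×208×24.1) = 1.325×10^-7 K/W
R_perlite board = ln(587.3/552.3)/(2π×0.0558×24.1) = 0.007272 K/W
R_cellular glass = ln(662.3/587.3)/(2π×0.0464×24.1) = 0.01711 K/W
R_outer film = 1/(h_o·2πr_oL) = 1/(9.01×2π×0.6623×24.1) = 0.001107 K/W
R_total = 0.0255 K/W
Q = ΔT/R_total = 242/0.0255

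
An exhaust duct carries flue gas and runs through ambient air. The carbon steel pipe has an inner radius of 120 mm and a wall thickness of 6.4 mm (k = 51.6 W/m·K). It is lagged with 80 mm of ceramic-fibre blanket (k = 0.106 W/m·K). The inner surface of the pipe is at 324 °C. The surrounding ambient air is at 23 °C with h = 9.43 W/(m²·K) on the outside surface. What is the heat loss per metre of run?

Treating each annulus and film as a series resistance:
R_carbon steel pipe wall = ln(126.4/120)/(2π×51.6×1) = 1.603×10^-4 K/W
R_ceramic-fibre blanket = ln(206.4/126.4)/(2π×0.106×1) = 0.7363 K/W
R_outer film = 1/(h_o·2πr_oL) = 1/(9.43×2π×0.2064×1) = 0.08177 K/W
R_total = 0.8182 K/W
Q = ΔT/R_total = 301/0.8182

q′ ≈ 368 W/m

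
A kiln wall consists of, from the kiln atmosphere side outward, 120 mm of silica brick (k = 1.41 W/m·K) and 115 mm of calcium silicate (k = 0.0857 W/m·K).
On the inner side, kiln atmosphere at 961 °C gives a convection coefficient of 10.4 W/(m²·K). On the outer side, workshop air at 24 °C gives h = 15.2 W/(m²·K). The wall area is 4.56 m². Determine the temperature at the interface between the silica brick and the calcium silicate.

Series thermal resistances:
R_inner film = 1/(h_i·A) = 1/(10.4×4.56) = 0.02109 K/W
R_silica brick = L/(kA) = 0.12/(1.41×4.56) = 0.01866 K/W
R_calcium silicate = L/(kA) = 0.115/(0.0857×4.56) = 0.2943 K/W
R_outer film = 1/(h_o·A) = 1/(15.2×4.56) = 0.01443 K/W
R_total = 0.3485 K/W;  Q = ΔT/R_total = 937/0.3485 = 2689 W
T_interface = T_inner − Q·ΣR(inner→interface) = 961 − 2690×0.03975

T ≈ 854 °C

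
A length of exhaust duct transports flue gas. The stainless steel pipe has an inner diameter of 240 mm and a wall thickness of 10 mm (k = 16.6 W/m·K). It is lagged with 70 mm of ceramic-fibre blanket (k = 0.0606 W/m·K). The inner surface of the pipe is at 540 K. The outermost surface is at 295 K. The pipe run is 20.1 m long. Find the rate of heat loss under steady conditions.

Cylindrical conduction, so R = ln(r₂/r₁)/(2πkL) per layer, in series:
R_stainless steel pipe wall = ln(130/120)/(2π×16.6×20.1) = 3.818×10^-5 K/W
R_ceramic-fibre blanket = ln(200/130)/(2π×0.0606×20.1) = 0.05629 K/W
R_total = 0.05633 K/W
Q = ΔT/R_total = 245/0.05633

Q ≈ 4350 W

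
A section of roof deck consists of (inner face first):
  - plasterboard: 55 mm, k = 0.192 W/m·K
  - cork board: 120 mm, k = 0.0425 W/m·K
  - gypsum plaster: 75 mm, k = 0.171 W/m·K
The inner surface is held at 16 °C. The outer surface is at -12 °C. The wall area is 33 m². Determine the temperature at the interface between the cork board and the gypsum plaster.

T ≈ -8.54 °C

Treating each layer as a thermal resistance in series:
R_plasterboard = L/(kA) = 0.055/(0.192×33) = 0.008681 K/W
R_cork board = L/(kA) = 0.12/(0.0425×33) = 0.08556 K/W
R_gypsum plaster = L/(kA) = 0.075/(0.171×33) = 0.01329 K/W
R_total = 0.1075 K/W;  Q = ΔT/R_total = 28/0.1075 = 260.4 W
T_interface = T_inner − Q·ΣR(inner→interface) = 16 − 260×0.09424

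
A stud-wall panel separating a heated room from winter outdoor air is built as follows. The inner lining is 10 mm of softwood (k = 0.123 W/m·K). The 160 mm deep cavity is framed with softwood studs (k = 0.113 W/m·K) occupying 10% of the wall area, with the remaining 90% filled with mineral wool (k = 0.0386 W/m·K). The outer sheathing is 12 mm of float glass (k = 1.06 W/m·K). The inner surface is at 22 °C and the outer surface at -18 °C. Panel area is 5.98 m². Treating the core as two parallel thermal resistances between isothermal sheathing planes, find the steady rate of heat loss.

Q ≈ 67 W

Sheathing layers in series; stud and cavity paths in parallel between them.
R_inner = 0.01/(0.123×5.98) = 0.0136 K/W
R_stud  = 0.16/(0.113×0.1×5.98) = 2.368 K/W
R_cav   = 0.16/(0.0386×0.9×5.98) = 0.7702 K/W
1/R_core = 1/R_stud + 1/R_cav → R_core = 0.5811 K/W
R_outer = 0.012/(1.06×5.98) = 0.001893 K/W
R_total = 0.5966 K/W
Q = ΔT/R_total = 40/0.5966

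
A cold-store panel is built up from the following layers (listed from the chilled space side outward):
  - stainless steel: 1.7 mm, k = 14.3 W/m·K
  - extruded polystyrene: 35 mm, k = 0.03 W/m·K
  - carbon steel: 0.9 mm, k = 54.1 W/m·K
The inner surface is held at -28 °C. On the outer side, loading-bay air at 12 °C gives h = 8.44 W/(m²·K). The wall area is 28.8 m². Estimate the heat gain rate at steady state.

Series thermal resistances:
R_stainless steel = L/(kA) = 0.0017/(14.3×28.8) = 4.128×10^-6 K/W
R_extruded polystyrene = L/(kA) = 0.035/(0.03×28.8) = 0.04051 K/W
R_carbon steel = L/(kA) = 0.0009/(54.1×28.8) = 5.776×10^-7 K/W
R_outer film = 1/(h_o·A) = 1/(8.44×28.8) = 0.004114 K/W
R_total = 0.04463 K/W
Q = ΔT / R_total = 40 / 0.04463

Q ≈ 896 W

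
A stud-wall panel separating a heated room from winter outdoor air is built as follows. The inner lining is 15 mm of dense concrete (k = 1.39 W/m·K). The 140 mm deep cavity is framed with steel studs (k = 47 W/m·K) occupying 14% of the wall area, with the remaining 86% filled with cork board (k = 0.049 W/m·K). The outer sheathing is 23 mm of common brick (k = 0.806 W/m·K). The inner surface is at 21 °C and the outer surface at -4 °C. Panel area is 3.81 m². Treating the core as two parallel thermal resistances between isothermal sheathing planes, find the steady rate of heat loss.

Q ≈ 1580 W

Sheathing layers in series; stud and cavity paths in parallel between them.
R_inner = 0.015/(1.39×3.81) = 0.002832 K/W
R_stud  = 0.14/(47×0.14×3.81) = 0.005584 K/W
R_cav   = 0.14/(0.049×0.86×3.81) = 0.872 K/W
1/R_core = 1/R_stud + 1/R_cav → R_core = 0.005549 K/W
R_outer = 0.023/(0.806×3.81) = 0.00749 K/W
R_total = 0.01587 K/W
Q = ΔT/R_total = 25/0.01587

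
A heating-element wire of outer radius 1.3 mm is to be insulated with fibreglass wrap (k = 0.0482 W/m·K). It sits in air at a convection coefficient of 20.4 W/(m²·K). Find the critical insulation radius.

r_cr ≈ 2.36 mm

For a cylinder r_cr = k/h = 0.0482/20.4
r_cr = 2.36 mm; since the bare radius (1.3 mm) is below r_cr, adding a thin layer of insulation will *increase* heat loss.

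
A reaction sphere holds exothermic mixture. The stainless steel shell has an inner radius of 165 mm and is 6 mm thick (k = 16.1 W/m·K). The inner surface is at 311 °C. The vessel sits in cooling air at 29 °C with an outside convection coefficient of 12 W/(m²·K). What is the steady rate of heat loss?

Each spherical layer contributes R = (1/r_i − 1/r_o)/(4πk):
R_stainless steel shell = (1/0.165 − 1/0.171)/(4π×16.1) = 0.001051 K/W
R_outer film = 1/(h·4πr_o²) = 1/(12×4π×0.171²) = 0.2268 K/W
R_total = 0.2278 K/W
Q = ΔT/R_total = 282/0.2278

Q ≈ 1240 W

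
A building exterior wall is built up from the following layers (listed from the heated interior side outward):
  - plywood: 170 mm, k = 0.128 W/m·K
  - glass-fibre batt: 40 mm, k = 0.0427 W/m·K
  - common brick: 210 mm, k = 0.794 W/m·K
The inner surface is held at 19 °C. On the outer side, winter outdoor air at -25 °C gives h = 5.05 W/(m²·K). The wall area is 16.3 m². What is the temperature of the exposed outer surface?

Using the resistance-network approach (series):
R_plywood = L/(kA) = 0.17/(0.128×16.3) = 0.08148 K/W
R_glass-fibre batt = L/(kA) = 0.04/(0.0427×16.3) = 0.05747 K/W
R_common brick = L/(kA) = 0.21/(0.794×16.3) = 0.01623 K/W
R_outer film = 1/(h_o·A) = 1/(5.05×16.3) = 0.01215 K/W
R_total = 0.1673 K/W;  Q = ΔT/R_total = 44/0.1673 = 263 W
T_interface = T_inner − Q·ΣR(inner→interface) = 19 − 263×0.1552

T ≈ -21.8 °C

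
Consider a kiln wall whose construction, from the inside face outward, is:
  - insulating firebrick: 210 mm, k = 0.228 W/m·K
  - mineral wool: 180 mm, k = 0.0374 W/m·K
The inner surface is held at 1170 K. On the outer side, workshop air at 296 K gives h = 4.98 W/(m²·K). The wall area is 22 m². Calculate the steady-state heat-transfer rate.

Q ≈ 3240 W

Treating each layer as a thermal resistance in series:
R_insulating firebrick = L/(kA) = 0.21/(0.228×22) = 0.04187 K/W
R_mineral wool = L/(kA) = 0.18/(0.0374×22) = 0.2188 K/W
R_outer film = 1/(h_o·A) = 1/(4.98×22) = 0.009127 K/W
R_total = 0.2698 K/W
Q = ΔT / R_total = 874 / 0.2698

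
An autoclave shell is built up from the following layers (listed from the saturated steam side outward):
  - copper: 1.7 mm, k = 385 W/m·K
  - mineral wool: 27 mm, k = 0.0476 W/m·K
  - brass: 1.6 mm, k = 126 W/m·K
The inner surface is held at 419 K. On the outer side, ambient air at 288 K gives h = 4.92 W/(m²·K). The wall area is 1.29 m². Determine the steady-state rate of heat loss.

Q ≈ 219 W

Thermal resistances in series:
R_copper = L/(kA) = 0.0017/(385×1.29) = 3.423×10^-6 K/W
R_mineral wool = L/(kA) = 0.027/(0.0476×1.29) = 0.4397 K/W
R_brass = L/(kA) = 0.0016/(126×1.29) = 9.844×10^-6 K/W
R_outer film = 1/(h_o·A) = 1/(4.92×1.29) = 0.1576 K/W
R_total = 0.5973 K/W
Q = ΔT / R_total = 131 / 0.5973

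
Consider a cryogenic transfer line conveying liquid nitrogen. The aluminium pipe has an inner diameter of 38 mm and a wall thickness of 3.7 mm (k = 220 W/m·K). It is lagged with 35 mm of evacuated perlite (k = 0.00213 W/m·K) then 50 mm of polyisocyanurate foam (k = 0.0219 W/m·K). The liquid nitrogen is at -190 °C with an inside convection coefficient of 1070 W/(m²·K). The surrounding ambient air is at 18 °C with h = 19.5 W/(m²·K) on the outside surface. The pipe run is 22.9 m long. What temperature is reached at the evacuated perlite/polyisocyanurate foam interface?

Treating each annulus and film as a series resistance:
R_inner film = 1/(h_i·2πr₁L) = 1/(1070×2π×0.019×22.9) = 3.419×10^-4 K/W
R_aluminium pipe wall = ln(22.7/19)/(2π×220×22.9) = 5.621×10^-6 K/W
R_evacuated perlite = ln(57.7/22.7)/(2π×0.00213×22.9) = 3.044 K/W
R_polyisocyanurate foam = ln(107.7/57.7)/(2π×0.0219×22.9) = 0.1981 K/W
R_outer film = 1/(h_o·2πr_oL) = 1/(19.5×2π×0.1077×22.9) = 0.003309 K/W
R_total = 3.246 K/W
Q = ΔT/R_total = 208/3.246
Q = 64.1 W
T_interface = T_inner + Q·ΣR(inner→interface) = -190 + 64.1×3.044

T ≈ 5.1 °C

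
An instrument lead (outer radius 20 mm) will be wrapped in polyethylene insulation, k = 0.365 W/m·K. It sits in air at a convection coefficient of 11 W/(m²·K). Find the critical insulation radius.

r_cr ≈ 33.2 mm

For a cylinder r_cr = k/h = 0.365/11
r_cr = 33.2 mm; since the bare radius (20 mm) is below r_cr, adding a thin layer of insulation will *increase* heat loss.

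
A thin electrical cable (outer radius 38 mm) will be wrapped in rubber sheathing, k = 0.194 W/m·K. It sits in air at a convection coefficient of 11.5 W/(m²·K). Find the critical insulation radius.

r_cr ≈ 16.9 mm

For a cylinder r_cr = k/h = 0.194/11.5
r_cr = 16.9 mm; since the bare radius (38 mm) is above r_cr, any added insulation will reduce heat loss.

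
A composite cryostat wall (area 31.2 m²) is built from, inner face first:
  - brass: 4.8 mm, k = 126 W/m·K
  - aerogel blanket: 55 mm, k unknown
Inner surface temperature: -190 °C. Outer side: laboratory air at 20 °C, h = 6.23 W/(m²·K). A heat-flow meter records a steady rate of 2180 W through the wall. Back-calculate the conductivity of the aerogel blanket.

Using the resistance-network approach (series):
R_brass = L/(kA) = 0.0048/(126×31.2) = 1.221×10^-6 K/W
R_outer film = 1/(h_o·A) = 1/(6.23×31.2) = 0.005145 K/W
Sum of known resistances R_other = 0.005146 K/W
Total R = ΔT/Q = 210/2180 = 0.09633 K/W
R_aerogel blanket = R_total − R_other = 0.09118 K/W
k = L/(R·A) = 0.055/(0.09118×31.2)

k ≈ 0.0193 W/(m·K)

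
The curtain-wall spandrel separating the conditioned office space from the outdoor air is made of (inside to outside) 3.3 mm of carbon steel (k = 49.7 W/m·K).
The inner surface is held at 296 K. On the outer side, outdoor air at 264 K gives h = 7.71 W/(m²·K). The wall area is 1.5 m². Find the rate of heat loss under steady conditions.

Q ≈ 370 W

Treating each layer as a thermal resistance in series:
R_carbon steel = L/(kA) = 0.0033/(49.7×1.5) = 4.427×10^-5 K/W
R_outer film = 1/(h_o·A) = 1/(7.71×1.5) = 0.08647 K/W
R_total = 0.08651 K/W
Q = ΔT / R_total = 32 / 0.08651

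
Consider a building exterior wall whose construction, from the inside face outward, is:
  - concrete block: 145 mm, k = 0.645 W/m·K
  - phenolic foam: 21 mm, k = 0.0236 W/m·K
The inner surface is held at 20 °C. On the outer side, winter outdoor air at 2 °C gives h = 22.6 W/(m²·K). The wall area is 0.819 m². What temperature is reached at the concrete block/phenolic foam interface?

T ≈ 16.5 °C

Treating each layer as a thermal resistance in series:
R_concrete block = L/(kA) = 0.145/(0.645×0.819) = 0.2745 K/W
R_phenolic foam = L/(kA) = 0.021/(0.0236×0.819) = 1.086 K/W
R_outer film = 1/(h_o·A) = 1/(22.6×0.819) = 0.05403 K/W
R_total = 1.415 K/W;  Q = ΔT/R_total = 18/1.415 = 12.72 W
T_interface = T_inner − Q·ΣR(inner→interface) = 20 − 12.7×0.2745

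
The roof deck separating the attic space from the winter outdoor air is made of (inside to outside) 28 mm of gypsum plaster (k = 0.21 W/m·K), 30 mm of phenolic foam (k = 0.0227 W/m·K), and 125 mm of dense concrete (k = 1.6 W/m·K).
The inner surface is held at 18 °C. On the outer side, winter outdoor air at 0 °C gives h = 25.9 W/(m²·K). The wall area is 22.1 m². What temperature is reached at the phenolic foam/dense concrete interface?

T ≈ 1.34 °C

Series thermal resistances:
R_gypsum plaster = L/(kA) = 0.028/(0.21×22.1) = 0.006033 K/W
R_phenolic foam = L/(kA) = 0.03/(0.0227×22.1) = 0.0598 K/W
R_dense concrete = L/(kA) = 0.125/(1.6×22.1) = 0.003535 K/W
R_outer film = 1/(h_o·A) = 1/(25.9×22.1) = 0.001747 K/W
R_total = 0.07112 K/W;  Q = ΔT/R_total = 18/0.07112 = 253.1 W
T_interface = T_inner − Q·ΣR(inner→interface) = 18 − 253×0.06583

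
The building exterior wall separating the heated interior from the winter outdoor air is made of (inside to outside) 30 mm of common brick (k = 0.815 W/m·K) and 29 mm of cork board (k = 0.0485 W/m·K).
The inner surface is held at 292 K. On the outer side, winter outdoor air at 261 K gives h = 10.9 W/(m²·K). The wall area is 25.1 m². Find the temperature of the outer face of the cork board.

Using the resistance-network approach (series):
R_common brick = L/(kA) = 0.03/(0.815×25.1) = 0.001467 K/W
R_cork board = L/(kA) = 0.029/(0.0485×25.1) = 0.02382 K/W
R_outer film = 1/(h_o·A) = 1/(10.9×25.1) = 0.003655 K/W
R_total = 0.02894 K/W;  Q = ΔT/R_total = 31/0.02894 = 1071 W
T_interface = T_inner − Q·ΣR(inner→interface) = 292 − 1070×0.02529

T ≈ 265 K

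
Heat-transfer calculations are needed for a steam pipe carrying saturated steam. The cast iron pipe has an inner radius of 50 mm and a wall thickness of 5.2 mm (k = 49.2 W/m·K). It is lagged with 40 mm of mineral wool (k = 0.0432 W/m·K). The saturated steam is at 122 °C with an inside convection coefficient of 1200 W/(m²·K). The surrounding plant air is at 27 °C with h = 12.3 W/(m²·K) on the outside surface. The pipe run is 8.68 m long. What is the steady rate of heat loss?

Cylindrical conduction, so R = ln(r₂/r₁)/(2πkL) per layer, in series:
R_inner film = 1/(h_i·2πr₁L) = 1/(1200×2π×0.05×8.68) = 3.056×10^-4 K/W
R_cast iron pipe wall = ln(55.2/50)/(2π×49.2×8.68) = 3.687×10^-5 K/W
R_mineral wool = ln(95.2/55.2)/(2π×0.0432×8.68) = 0.2313 K/W
R_outer film = 1/(h_o·2πr_oL) = 1/(12.3×2π×0.0952×8.68) = 0.01566 K/W
R_total = 0.2473 K/W
Q = ΔT/R_total = 95/0.2473

Q ≈ 384 W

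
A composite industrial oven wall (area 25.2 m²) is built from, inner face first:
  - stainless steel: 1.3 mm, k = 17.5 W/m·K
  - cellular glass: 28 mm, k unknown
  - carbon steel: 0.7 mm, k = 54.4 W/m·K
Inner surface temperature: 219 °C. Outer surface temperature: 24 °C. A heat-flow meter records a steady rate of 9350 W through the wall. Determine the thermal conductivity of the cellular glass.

k ≈ 0.0533 W/(m·K)

Model the wall as resistances in series:
R_stainless steel = L/(kA) = 0.0013/(17.5×25.2) = 2.948×10^-6 K/W
R_carbon steel = L/(kA) = 0.0007/(54.4×25.2) = 5.106×10^-7 K/W
Sum of known resistances R_other = 3.458×10^-6 K/W
Total R = ΔT/Q = 195/9350 = 0.02086 K/W
R_cellular glass = R_total − R_other = 0.02085 K/W
k = L/(R·A) = 0.028/(0.02085×25.2)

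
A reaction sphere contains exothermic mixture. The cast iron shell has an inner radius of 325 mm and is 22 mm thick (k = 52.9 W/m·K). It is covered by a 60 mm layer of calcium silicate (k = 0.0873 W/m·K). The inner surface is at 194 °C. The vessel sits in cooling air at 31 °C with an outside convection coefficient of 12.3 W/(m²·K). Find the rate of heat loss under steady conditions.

Radial (spherical) resistances in series:
R_cast iron shell = (1/0.325 − 1/0.347)/(4π×52.9) = 2.935×10^-4 K/W
R_calcium silicate = (1/0.347 − 1/0.407)/(4π×0.0873) = 0.3873 K/W
R_outer film = 1/(h·4πr_o²) = 1/(12.3×4π×0.407²) = 0.03906 K/W
R_total = 0.4266 K/W
Q = ΔT/R_total = 163/0.4266

Q ≈ 382 W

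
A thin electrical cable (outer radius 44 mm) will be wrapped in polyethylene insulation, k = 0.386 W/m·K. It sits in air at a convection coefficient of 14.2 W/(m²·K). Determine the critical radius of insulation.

r_cr ≈ 27.2 mm

For a cylinder r_cr = k/h = 0.386/14.2
r_cr = 27.2 mm; since the bare radius (44 mm) is above r_cr, any added insulation will reduce heat loss.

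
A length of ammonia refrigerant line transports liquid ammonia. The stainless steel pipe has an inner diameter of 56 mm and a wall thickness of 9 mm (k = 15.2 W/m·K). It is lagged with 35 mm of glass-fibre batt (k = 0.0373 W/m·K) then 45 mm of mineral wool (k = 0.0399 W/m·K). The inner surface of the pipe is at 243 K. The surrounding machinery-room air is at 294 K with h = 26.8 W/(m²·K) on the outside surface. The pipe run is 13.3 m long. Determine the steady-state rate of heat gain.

Treating each annulus and film as a series resistance:
R_stainless steel pipe wall = ln(37/28)/(2π×15.2×13.3) = 2.194×10^-4 K/W
R_glass-fibre batt = ln(72/37)/(2π×0.0373×13.3) = 0.2136 K/W
R_mineral wool = ln(117/72)/(2π×0.0399×13.3) = 0.1456 K/W
R_outer film = 1/(h_o·2πr_oL) = 1/(26.8×2π×0.117×13.3) = 0.003816 K/W
R_total = 0.3632 K/W
Q = ΔT/R_total = 51/0.3632

Q ≈ 140 W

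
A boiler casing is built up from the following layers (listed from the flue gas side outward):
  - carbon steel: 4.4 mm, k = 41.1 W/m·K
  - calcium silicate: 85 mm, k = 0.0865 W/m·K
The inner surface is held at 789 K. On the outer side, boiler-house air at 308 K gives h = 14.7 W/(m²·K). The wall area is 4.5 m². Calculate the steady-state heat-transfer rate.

Using the resistance-network approach (series):
R_carbon steel = L/(kA) = 0.0044/(41.1×4.5) = 2.379×10^-5 K/W
R_calcium silicate = L/(kA) = 0.085/(0.0865×4.5) = 0.2184 K/W
R_outer film = 1/(h_o·A) = 1/(14.7×4.5) = 0.01512 K/W
R_total = 0.2335 K/W
Q = ΔT / R_total = 481 / 0.2335

Q ≈ 2060 W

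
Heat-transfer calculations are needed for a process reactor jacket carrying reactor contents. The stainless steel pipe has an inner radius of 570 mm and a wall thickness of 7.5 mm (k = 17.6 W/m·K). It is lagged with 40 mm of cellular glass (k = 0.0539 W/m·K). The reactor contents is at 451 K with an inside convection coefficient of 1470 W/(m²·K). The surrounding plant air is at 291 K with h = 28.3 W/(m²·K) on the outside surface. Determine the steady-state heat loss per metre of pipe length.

q′ ≈ 772 W/m

Per-layer cylindrical resistances, series-summed:
R_inner film = 1/(h_i·2πr₁L) = 1/(1470×2π×0.57×1) = 1.899×10^-4 K/W
R_stainless steel pipe wall = ln(577.5/570)/(2π×17.6×1) = 1.182×10^-4 K/W
R_cellular glass = ln(617.5/577.5)/(2π×0.0539×1) = 0.1977 K/W
R_outer film = 1/(h_o·2πr_oL) = 1/(28.3×2π×0.6175×1) = 0.009107 K/W
R_total = 0.2072 K/W
Q = ΔT/R_total = 160/0.2072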